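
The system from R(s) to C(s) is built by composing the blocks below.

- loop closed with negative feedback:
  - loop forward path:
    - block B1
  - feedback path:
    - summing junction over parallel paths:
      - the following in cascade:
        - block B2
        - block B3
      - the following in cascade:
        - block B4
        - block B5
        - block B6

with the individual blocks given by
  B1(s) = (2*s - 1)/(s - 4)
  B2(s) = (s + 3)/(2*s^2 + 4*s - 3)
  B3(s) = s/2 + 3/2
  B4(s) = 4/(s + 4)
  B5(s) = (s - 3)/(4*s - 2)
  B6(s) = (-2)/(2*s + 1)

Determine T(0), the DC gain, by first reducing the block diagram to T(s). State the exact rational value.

Answer: -2

Working:
(1) multiply B2, B3 (series) = (s^2 + 6*s + 9)/(4*s^2 + 8*s - 6)
(2) reduce the series chain B4, B5, B6 = (12 - 4*s)/(4*s^3 + 16*s^2 - s - 4)
(3) reduce the parallel group (B2*B3), (B4*B5*B6) = (4*s^5 + 40*s^4 + 115*s^3 + 150*s^2 + 87*s - 108)/(16*s^5 + 96*s^4 + 100*s^3 - 120*s^2 - 26*s + 24)
(4) close the feedback loop around B1, ((B2*B3)+(B4*B5*B6)) = (16*s^5 + 96*s^4 + 100*s^3 - 120*s^2 - 26*s + 24)/(12*s^5 + 60*s^4 - 17*s^3 - 176*s^2 + 151*s - 12)
That last expression is T(s); at s = 0 only the constant terms survive, so T(0) = 24/(-12) = -2.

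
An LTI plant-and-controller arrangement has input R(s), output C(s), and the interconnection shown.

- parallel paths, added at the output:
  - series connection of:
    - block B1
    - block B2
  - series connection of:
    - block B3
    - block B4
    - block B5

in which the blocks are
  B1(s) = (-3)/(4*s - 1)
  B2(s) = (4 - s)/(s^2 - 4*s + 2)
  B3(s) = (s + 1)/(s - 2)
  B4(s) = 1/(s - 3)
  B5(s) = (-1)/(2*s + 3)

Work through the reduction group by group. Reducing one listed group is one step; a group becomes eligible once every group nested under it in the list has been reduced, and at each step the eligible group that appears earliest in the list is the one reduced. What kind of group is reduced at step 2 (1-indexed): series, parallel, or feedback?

[1] cascade B1, B2
[2] cascade B3, B4, B5
[3] add (B1*B2), (B3*B4*B5) (parallel)
Step 2: series.

Hence the answer: series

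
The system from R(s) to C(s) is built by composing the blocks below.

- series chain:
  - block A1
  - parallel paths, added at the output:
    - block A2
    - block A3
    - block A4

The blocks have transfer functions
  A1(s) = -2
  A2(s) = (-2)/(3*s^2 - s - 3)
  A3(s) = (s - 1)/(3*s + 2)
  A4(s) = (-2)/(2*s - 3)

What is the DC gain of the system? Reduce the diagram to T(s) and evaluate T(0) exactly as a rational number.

The answer is -5/3.

Reasoning:
1. sum the parallel branches A2, A3, A4 gives (6*s^4 - 35*s^3 - 10*s^2 + 44*s + 15)/(18*s^4 - 21*s^3 - 31*s^2 + 21*s + 18)
2. combine A1, (A2+A3+A4) in series gives (-12*s^4 + 70*s^3 + 20*s^2 - 88*s - 30)/(18*s^4 - 21*s^3 - 31*s^2 + 21*s + 18)
DC gain: substitute s = 0 into T(s) from step 2: T(0) = -30/18 = -5/3.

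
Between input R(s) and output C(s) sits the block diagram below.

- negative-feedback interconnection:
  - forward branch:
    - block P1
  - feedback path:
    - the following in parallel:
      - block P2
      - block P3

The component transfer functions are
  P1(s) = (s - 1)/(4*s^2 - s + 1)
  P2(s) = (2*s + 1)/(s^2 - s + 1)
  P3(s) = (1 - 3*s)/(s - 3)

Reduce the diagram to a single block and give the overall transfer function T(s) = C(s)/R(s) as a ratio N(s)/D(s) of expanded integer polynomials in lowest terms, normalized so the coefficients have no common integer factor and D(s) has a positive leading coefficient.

1. reduce the parallel group P2, P3, giving (-3*s^3 + 6*s^2 - 9*s - 2)/(s^3 - 4*s^2 + 4*s - 3)
2. apply the feedback formula to P1, (P2+P3) - this is the overall T(s), already in the required normalized form

Answer: (s^4 - 5*s^3 + 8*s^2 - 7*s + 3)/(4*s^5 - 20*s^4 + 30*s^3 - 35*s^2 + 14*s - 1)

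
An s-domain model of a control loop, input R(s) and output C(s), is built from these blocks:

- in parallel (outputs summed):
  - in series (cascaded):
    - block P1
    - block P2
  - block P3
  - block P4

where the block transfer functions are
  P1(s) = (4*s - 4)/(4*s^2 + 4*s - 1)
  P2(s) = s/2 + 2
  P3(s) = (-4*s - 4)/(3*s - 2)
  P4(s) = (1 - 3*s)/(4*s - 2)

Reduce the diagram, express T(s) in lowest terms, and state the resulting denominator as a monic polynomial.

First reduce the diagram to T(s).

Step 1 - cascade P1, P2; result (2*s^2 + 6*s - 8)/(4*s^2 + 4*s - 1)
Step 2 - sum the parallel branches (P1*P2), P3, P4; result (-76*s^4 - 52*s^3 - 119*s^2 + 159*s - 38)/(48*s^4 - 8*s^3 - 52*s^2 + 30*s - 4)
T(s) is the step-2 result (common factors already cancelled). Leading coefficient of the denominator: 48. Divide through by 48 for the monic polynomial.

Answer: s^4 - s^3/6 - 13*s^2/12 + 5*s/8 - 1/12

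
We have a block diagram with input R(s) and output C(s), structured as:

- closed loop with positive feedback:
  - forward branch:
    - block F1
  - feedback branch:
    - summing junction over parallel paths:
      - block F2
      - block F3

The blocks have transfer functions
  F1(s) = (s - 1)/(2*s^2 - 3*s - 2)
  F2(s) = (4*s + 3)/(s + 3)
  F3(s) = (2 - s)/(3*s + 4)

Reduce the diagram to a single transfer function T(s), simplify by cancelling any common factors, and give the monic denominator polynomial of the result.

First reduce the diagram to T(s).

[1] reduce the parallel group F2, F3 gives (11*s^2 + 24*s + 18)/(3*s^2 + 13*s + 12)
[2] apply the feedback formula to F1, (F2+F3) gives (3*s^3 + 10*s^2 - s - 12)/(6*s^4 + 6*s^3 - 34*s^2 - 56*s - 6)
The result of step 2 is T(s) in lowest terms. Its denominator has leading coefficient 6; dividing the denominator through by 6 makes it monic.

Answer: s^4 + s^3 - 17*s^2/3 - 28*s/3 - 1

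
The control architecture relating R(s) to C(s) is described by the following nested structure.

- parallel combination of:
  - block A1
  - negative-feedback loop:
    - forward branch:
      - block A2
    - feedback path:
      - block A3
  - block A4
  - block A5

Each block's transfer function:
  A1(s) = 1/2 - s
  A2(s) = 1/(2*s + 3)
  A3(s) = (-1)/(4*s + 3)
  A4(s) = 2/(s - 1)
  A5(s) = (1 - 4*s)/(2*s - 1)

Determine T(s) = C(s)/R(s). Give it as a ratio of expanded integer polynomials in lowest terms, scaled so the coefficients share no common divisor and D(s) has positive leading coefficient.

Answer: (-16*s^5 - 36*s^4 + 44*s^3 + 91*s^2 + 2*s - 17)/(16*s^4 + 12*s^3 - 30*s^2 - 6*s + 8)

Working:
(1) apply the feedback formula to A2, A3 gives (4*s + 3)/(8*s^2 + 18*s + 8)
(2) reduce the parallel group A1, [A2/(1+A2*A3)], A4, A5 - this is the overall T(s), already in the required normalized form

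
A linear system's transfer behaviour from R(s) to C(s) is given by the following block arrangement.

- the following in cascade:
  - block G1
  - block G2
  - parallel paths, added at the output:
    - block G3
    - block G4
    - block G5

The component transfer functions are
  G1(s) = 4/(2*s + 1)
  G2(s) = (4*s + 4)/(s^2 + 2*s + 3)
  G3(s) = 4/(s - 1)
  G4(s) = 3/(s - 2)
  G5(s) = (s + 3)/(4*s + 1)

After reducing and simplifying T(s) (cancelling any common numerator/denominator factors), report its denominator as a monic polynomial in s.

The answer is s^6 - s^5/4 - 13*s^4/8 - 47*s^3/8 + 17*s^2/8 + 31*s/8 + 3/4.

Reasoning:
Step 1: reduce the parallel group G3, G4, G5: (s^3 + 28*s^2 - 44*s - 5)/(4*s^3 - 11*s^2 + 5*s + 2)
Step 2: series reduction of G1, G2, (G3+G4+G5): (16*s^4 + 464*s^3 - 256*s^2 - 784*s - 80)/(8*s^6 - 2*s^5 - 13*s^4 - 47*s^3 + 17*s^2 + 31*s + 6)
The result of step 2 is T(s) in lowest terms. Its denominator has leading coefficient 8; dividing the denominator through by 8 makes it monic.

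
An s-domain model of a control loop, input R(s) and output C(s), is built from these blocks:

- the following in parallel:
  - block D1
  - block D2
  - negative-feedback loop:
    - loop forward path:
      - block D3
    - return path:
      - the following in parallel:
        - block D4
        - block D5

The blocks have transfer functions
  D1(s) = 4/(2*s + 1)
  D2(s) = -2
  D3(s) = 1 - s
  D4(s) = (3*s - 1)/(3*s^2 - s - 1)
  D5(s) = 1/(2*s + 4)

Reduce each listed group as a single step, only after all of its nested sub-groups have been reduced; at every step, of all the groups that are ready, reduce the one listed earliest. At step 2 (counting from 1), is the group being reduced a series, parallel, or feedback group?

[1] parallel reduction of D4, D5
[2] feedback reduction of D3, (D4+D5)
[3] parallel reduction of D1, D2, [D3/(1+D3*(D4+D5))]
Step 2: feedback.

Final answer: feedback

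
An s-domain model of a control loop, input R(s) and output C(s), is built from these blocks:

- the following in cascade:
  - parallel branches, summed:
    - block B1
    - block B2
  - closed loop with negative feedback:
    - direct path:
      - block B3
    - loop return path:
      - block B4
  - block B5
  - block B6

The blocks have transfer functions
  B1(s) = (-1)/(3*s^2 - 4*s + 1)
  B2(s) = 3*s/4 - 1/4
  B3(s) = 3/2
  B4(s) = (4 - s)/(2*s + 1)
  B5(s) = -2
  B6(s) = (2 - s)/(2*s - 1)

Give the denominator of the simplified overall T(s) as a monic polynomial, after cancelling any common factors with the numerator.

Answer: s^4 + 73*s^3/6 - 74*s^2/3 + 83*s/6 - 7/3

Working:
Step 1. sum the parallel branches B1, B2 -> (9*s^3 - 15*s^2 + 7*s - 5)/(12*s^2 - 16*s + 4)
Step 2. apply the feedback formula to B3, B4 -> (6*s + 3)/(s + 14)
Step 3. series reduction of (B1+B2), [B3/(1+B3*B4)], B5, B6 -> (54*s^5 - 171*s^4 + 123*s^3 - 3*s^2 + 3*s + 30)/(12*s^4 + 146*s^3 - 296*s^2 + 166*s - 28)
No further cancellation is possible in the step-3 result, so that is T(s). Its denominator becomes monic after dividing by the leading coefficient 12.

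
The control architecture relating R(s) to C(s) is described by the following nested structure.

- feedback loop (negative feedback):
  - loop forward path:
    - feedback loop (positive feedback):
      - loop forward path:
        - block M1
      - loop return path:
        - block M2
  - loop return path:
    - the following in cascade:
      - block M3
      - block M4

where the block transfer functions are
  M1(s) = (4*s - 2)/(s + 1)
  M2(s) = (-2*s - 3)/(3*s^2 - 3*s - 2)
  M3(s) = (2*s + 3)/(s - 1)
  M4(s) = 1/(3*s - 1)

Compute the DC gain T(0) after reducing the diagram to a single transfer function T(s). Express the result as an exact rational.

Step 1 - collapse the loop (M1 forward, M2 return), giving (12*s^3 - 18*s^2 - 2*s + 4)/(3*s^3 + 8*s^2 + 3*s - 8)
Step 2 - multiply M3, M4 (series), giving (2*s + 3)/(3*s^2 - 4*s + 1)
Step 3 - close the feedback loop around [M1/(1-M1*M2)], (M3*M4), giving (36*s^5 - 102*s^4 + 78*s^3 + 2*s^2 - 18*s + 4)/(9*s^5 + 36*s^4 - 20*s^3 - 86*s^2 + 37*s + 4)
The step-3 result is T(s). Setting s = 0: T(0) = 4/4 = 1.

Final answer: 1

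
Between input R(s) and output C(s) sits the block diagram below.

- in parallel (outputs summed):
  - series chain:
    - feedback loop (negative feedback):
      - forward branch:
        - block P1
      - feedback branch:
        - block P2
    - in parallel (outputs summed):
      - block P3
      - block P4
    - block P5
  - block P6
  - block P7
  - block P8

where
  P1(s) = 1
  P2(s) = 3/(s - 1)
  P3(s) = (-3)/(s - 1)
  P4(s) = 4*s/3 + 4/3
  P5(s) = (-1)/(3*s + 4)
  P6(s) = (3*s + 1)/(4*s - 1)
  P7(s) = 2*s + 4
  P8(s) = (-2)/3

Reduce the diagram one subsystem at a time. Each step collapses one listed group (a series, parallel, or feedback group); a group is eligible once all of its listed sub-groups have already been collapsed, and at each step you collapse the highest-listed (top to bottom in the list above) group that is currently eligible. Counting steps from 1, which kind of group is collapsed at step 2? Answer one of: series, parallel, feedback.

1. close the feedback loop around P1, P2
2. combine P3, P4 in parallel
3. reduce the series chain [P1/(1+P1*P2)], (P3+P4), P5
4. reduce the parallel group ([P1/(1+P1*P2)]*(P3+P4)*P5), P6, P7, P8
The group at step 2 is a parallel group.

Therefore the answer is parallel.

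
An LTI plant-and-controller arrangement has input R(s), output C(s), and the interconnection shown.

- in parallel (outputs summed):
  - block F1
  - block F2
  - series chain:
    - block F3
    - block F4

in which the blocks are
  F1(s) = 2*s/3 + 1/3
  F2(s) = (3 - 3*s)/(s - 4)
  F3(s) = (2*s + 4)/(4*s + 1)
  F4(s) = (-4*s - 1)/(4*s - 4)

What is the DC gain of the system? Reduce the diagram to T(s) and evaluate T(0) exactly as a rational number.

Step 1: series reduction of F3, F4 = (-s - 2)/(2*s - 2)
Step 2: add F1, F2, (F3*F4) (parallel) = (4*s^3 - 39*s^2 + 48*s + 14)/(6*s^2 - 30*s + 24)
DC gain: substitute s = 0 into T(s) from step 2: T(0) = 14/24 = 7/12.

Therefore the answer is 7/12.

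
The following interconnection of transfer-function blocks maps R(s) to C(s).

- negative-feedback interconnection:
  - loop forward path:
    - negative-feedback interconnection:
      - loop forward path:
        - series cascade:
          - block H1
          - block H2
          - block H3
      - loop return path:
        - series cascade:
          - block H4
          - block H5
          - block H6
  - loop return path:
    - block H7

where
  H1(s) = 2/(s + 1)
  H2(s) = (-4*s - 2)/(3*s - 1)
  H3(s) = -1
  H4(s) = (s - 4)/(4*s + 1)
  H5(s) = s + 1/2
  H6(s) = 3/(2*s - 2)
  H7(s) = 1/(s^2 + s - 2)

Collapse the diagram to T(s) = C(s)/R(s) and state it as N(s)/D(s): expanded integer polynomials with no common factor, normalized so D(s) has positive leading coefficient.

First reduce the diagram to T(s).

1. series reduction of H1, H2, H3: (8*s + 4)/(3*s^2 + 2*s - 1)
2. multiply H4, H5, H6 (series): (6*s^2 - 21*s - 12)/(16*s^2 - 12*s - 4)
3. close the feedback loop around (H1*H2*H3), (H4*H5*H6): (32*s^3 - 8*s^2 - 20*s - 4)/(12*s^4 + 11*s^3 - 49*s^2 - 44*s - 11)
4. feedback reduction of [(H1*H2*H3)/(1+(H1*H2*H3)*(H4*H5*H6))], H7: this yields T(s), and no further normalization is needed

Answer: (32*s^4 + 56*s^3 - 36*s^2 - 44*s - 8)/(12*s^5 + 35*s^4 - 27*s^3 - 110*s^2 - 75*s - 18)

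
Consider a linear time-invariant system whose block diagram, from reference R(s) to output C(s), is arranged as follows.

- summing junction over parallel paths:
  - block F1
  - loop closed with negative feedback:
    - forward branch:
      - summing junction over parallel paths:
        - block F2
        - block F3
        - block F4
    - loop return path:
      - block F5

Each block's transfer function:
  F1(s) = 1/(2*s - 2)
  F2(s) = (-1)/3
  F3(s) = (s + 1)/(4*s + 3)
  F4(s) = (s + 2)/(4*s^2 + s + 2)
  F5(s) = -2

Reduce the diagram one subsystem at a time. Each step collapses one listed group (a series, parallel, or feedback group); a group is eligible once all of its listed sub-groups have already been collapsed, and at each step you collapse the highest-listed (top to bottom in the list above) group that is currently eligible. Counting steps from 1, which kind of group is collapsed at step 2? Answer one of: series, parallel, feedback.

(1) reduce the parallel group F2, F3, F4
(2) feedback reduction of (F2+F3+F4), F5
(3) combine F1, [(F2+F3+F4)/(1+(F2+F3+F4)*F5)] in parallel
Step 2 collapses a feedback group.

Hence the answer: feedback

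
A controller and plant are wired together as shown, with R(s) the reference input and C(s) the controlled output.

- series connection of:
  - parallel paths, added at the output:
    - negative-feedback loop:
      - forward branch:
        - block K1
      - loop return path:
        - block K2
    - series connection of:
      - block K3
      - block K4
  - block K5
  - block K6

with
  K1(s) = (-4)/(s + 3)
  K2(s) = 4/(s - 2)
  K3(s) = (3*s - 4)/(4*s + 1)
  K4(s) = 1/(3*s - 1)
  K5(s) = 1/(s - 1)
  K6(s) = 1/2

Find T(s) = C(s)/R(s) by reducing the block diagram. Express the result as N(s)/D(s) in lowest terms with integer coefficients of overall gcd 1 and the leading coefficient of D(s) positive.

(1) feedback reduction of K1, K2 = (8 - 4*s)/(s^2 + s - 22)
(2) cascade K3, K4 = (3*s - 4)/(12*s^2 - s - 1)
(3) sum the parallel branches [K1/(1+K1*K2)], (K3*K4) = (-45*s^3 + 99*s^2 - 74*s + 80)/(12*s^4 + 11*s^3 - 266*s^2 + 21*s + 22)
(4) reduce the series chain ([K1/(1+K1*K2)]+(K3*K4)), K5, K6, which is the overall transfer function T(s) = C(s)/R(s) in lowest terms

Answer: (-45*s^3 + 99*s^2 - 74*s + 80)/(24*s^5 - 2*s^4 - 554*s^3 + 574*s^2 + 2*s - 44)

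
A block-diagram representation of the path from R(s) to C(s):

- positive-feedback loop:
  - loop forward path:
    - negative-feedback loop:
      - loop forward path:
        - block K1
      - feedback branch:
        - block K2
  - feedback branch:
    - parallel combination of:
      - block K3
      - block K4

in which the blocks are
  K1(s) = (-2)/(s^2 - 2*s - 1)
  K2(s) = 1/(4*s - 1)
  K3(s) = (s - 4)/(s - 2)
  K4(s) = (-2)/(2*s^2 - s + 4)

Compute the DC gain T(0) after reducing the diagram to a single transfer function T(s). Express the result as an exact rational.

Reducing step by step:

[1] close the feedback loop around K1, K2; result (2 - 8*s)/(4*s^3 - 9*s^2 - 2*s - 1)
[2] add K3, K4 (parallel); result (2*s^3 - 9*s^2 + 6*s - 12)/(2*s^3 - 5*s^2 + 6*s - 8)
[3] apply the feedback formula to [K1/(1+K1*K2)], (K3+K4); result (-16*s^4 + 44*s^3 - 58*s^2 + 76*s - 16)/(8*s^6 - 38*s^5 + 81*s^4 - 154*s^3 + 131*s^2 - 98*s + 32)
DC gain: substitute s = 0 into T(s) from step 3: T(0) = -16/32 = -1/2.

Answer: -1/2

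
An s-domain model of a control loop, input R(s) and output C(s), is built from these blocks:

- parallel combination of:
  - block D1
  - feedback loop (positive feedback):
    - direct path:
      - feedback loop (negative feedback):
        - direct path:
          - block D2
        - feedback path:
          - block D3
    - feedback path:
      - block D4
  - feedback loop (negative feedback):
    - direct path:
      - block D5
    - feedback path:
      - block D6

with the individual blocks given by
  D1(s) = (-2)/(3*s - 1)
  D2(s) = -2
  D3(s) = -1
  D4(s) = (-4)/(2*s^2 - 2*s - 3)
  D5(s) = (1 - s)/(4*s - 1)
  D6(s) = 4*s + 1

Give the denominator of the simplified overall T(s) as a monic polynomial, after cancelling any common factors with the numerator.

Step 1: reduce the feedback loop with forward D2 and return D3, giving (-2)/3
Step 2: close the feedback loop around [D2/(1+D2*D3)], D4, giving (-4*s^2 + 4*s + 6)/(6*s^2 - 6*s - 17)
Step 3: reduce the feedback loop with forward D5 and return D6, giving (s - 1)/(4*s^2 - 7*s)
Step 4: add D1, [[D2/(1+D2*D3)]/(1-[D2/(1+D2*D3)]*D4)], [D5/(1+D5*D6)] (parallel), giving (-48*s^5 + 118*s^4 + 34*s^3 - 91*s^2 - 134*s - 17)/(72*s^5 - 222*s^4 - 12*s^3 + 383*s^2 - 119*s)
No further cancellation is possible in the step-4 result, so that is T(s). Its denominator becomes monic after dividing by the leading coefficient 72.

Therefore the answer is s^5 - 37*s^4/12 - s^3/6 + 383*s^2/72 - 119*s/72.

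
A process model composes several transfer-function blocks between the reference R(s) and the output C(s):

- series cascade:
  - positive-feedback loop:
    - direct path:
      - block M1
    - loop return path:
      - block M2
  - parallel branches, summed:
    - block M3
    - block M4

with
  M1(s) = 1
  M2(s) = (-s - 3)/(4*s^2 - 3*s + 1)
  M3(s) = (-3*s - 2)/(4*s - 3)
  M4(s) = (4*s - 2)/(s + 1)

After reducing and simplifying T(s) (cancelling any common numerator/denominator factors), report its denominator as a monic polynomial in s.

Step 1. apply the feedback formula to M1, M2 -> (4*s^2 - 3*s + 1)/(4*s^2 - 2*s + 4)
Step 2. reduce the parallel group M3, M4 -> (13*s^2 - 25*s + 4)/(4*s^2 + s - 3)
Step 3. series reduction of [M1/(1-M1*M2)], (M3+M4) -> (52*s^4 - 139*s^3 + 104*s^2 - 37*s + 4)/(16*s^4 - 4*s^3 + 2*s^2 + 10*s - 12)
That last expression is T(s), already simplified. Scaling its denominator by 1/16 (the reciprocal of the leading coefficient) yields the monic denominator.

Answer: s^4 - s^3/4 + s^2/8 + 5*s/8 - 3/4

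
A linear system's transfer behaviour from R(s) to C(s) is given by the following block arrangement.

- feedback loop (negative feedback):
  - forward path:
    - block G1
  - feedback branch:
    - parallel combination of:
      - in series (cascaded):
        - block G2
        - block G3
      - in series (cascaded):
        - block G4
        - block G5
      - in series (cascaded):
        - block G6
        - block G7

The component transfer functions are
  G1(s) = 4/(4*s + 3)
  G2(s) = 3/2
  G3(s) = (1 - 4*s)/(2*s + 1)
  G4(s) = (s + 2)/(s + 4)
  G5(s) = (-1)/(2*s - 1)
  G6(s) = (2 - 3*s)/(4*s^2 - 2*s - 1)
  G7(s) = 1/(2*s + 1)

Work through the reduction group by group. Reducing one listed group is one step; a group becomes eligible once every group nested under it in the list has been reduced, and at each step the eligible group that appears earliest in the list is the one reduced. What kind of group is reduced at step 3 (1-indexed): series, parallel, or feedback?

The answer is series.

Reasoning:
[1] combine G2, G3 in series
[2] reduce the series chain G4, G5
[3] reduce the series chain G6, G7
[4] sum the parallel branches (G2*G3), (G4*G5), (G6*G7)
[5] reduce the feedback loop with forward G1 and return ((G2*G3)+(G4*G5)+(G6*G7))
The group at step 3 is a series group.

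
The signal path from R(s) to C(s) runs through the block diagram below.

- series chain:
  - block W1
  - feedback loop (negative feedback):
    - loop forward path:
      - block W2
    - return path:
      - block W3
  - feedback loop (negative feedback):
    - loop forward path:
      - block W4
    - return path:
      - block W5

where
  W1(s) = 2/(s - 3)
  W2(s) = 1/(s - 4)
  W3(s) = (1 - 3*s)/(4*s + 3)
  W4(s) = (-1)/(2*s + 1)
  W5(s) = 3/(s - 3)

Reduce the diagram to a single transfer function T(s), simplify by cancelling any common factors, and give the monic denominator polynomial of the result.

Step 1 - feedback reduction of W2, W3 = (4*s + 3)/(4*s^2 - 16*s - 11)
Step 2 - reduce the feedback loop with forward W4 and return W5 = (3 - s)/(2*s^2 - 5*s - 6)
Step 3 - series reduction of W1, [W2/(1+W2*W3)], [W4/(1+W4*W5)] = (-8*s - 6)/(8*s^4 - 52*s^3 + 34*s^2 + 151*s + 66)
T(s) is the step-3 result (common factors already cancelled). Leading coefficient of the denominator: 8. Divide through by 8 for the monic polynomial.

Final answer: s^4 - 13*s^3/2 + 17*s^2/4 + 151*s/8 + 33/4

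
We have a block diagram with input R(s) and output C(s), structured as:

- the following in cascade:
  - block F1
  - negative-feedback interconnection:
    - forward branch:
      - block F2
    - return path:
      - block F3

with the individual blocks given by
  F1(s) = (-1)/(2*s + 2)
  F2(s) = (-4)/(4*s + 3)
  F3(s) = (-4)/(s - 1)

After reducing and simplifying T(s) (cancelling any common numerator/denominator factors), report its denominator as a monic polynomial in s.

Step 1: apply the feedback formula to F2, F3 = (4 - 4*s)/(4*s^2 - s + 13)
Step 2: cascade F1, [F2/(1+F2*F3)] = (2*s - 2)/(4*s^3 + 3*s^2 + 12*s + 13)
The result of step 2 is T(s) in lowest terms. Its denominator has leading coefficient 4; dividing the denominator through by 4 makes it monic.

Hence the answer: s^3 + 3*s^2/4 + 3*s + 13/4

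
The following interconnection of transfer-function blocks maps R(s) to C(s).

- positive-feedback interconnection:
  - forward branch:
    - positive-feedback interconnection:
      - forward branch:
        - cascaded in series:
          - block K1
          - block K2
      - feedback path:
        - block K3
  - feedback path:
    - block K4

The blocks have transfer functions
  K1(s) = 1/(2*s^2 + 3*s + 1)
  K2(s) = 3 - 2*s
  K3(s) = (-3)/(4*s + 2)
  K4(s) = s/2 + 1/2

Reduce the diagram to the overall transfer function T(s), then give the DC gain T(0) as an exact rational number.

Step 1: cascade K1, K2 -> (3 - 2*s)/(2*s^2 + 3*s + 1)
Step 2: feedback reduction of (K1*K2), K3 -> (-8*s^2 + 8*s + 6)/(8*s^3 + 16*s^2 + 4*s + 11)
Step 3: collapse the loop ([(K1*K2)/(1-(K1*K2)*K3)] forward, K4 return) -> (-8*s^2 + 8*s + 6)/(12*s^3 + 16*s^2 - 3*s + 8)
The step-3 result is T(s). Setting s = 0: T(0) = 6/8 = 3/4.

Answer: 3/4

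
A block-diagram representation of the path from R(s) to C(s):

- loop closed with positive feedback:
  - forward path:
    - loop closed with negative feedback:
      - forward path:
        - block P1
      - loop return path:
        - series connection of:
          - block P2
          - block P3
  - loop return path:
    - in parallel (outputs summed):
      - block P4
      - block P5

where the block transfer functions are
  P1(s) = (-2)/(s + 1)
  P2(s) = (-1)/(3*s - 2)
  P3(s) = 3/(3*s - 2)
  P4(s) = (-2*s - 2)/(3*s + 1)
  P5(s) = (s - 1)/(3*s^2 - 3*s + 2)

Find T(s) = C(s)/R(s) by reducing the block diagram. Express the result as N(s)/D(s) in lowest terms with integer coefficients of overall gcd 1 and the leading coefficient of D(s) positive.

Step 1 - combine P2, P3 in series: (-3)/(9*s^2 - 12*s + 4)
Step 2 - apply the feedback formula to P1, (P2*P3): (-18*s^2 + 24*s - 8)/(9*s^3 - 3*s^2 - 8*s + 10)
Step 3 - combine P4, P5 in parallel: (-6*s^3 + 3*s^2 - 5)/(9*s^3 - 6*s^2 + 3*s + 2)
Step 4 - apply the feedback formula to [P1/(1+P1*(P2*P3))], (P4+P5): this yields T(s), and no further normalization is needed

Answer: (-162*s^5 + 324*s^4 - 270*s^3 + 84*s^2 + 24*s - 16)/(81*s^6 - 189*s^5 + 171*s^4 + 27*s^3 - 156*s^2 + 134*s - 20)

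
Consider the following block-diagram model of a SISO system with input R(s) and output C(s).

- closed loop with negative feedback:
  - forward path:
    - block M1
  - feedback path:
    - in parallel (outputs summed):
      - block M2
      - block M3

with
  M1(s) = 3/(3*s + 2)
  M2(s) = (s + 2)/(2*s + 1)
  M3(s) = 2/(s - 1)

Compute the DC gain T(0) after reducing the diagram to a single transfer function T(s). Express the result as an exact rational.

(1) combine M2, M3 in parallel = (s^2 + 5*s)/(2*s^2 - s - 1)
(2) collapse the loop (M1 forward, (M2+M3) return) = (6*s^2 - 3*s - 3)/(6*s^3 + 4*s^2 + 10*s - 2)
That last expression is T(s); at s = 0 only the constant terms survive, so T(0) = -3/(-2) = 3/2.

Answer: 3/2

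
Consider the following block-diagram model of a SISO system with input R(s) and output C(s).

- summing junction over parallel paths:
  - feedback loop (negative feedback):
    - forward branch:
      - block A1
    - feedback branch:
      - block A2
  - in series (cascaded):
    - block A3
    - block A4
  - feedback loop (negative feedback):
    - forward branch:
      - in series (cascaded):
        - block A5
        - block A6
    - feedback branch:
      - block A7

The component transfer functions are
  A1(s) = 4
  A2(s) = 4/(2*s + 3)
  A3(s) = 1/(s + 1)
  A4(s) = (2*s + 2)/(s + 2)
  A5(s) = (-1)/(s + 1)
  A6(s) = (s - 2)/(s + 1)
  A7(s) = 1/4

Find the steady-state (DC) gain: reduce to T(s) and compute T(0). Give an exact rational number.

The answer is 169/57.

Reasoning:
Step 1: collapse the loop (A1 forward, A2 return) = (8*s + 12)/(2*s + 19)
Step 2: combine A3, A4 in series = 2/(s + 2)
Step 3: multiply A5, A6 (series) = (2 - s)/(s^2 + 2*s + 1)
Step 4: feedback reduction of (A5*A6), A7 = (8 - 4*s)/(4*s^2 + 7*s + 6)
Step 5: add [A1/(1+A1*A2)], (A3*A4), [(A5*A6)/(1+(A5*A6)*A7)] (parallel) = (32*s^4 + 176*s^3 + 444*s^2 + 658*s + 676)/(8*s^4 + 106*s^3 + 325*s^2 + 404*s + 228)
The step-5 result is T(s). Setting s = 0: T(0) = 676/228 = 169/57.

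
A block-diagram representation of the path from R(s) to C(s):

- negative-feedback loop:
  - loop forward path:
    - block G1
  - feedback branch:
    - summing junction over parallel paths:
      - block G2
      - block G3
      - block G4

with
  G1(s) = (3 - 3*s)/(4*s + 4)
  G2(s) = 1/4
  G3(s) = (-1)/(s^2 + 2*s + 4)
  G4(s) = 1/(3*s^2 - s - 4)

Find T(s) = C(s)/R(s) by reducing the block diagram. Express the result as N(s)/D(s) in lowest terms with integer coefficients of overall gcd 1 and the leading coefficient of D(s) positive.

The answer is (-36*s^5 - 24*s^4 - 12*s^3 + 216*s^2 + 48*s - 192)/(39*s^5 + 122*s^4 + 197*s^3 - 102*s^2 - 496*s - 208).

Reasoning:
Step 1: reduce the parallel group G2, G3, G4 -> (3*s^4 + 5*s^3 - 2*s^2 + 16)/(12*s^4 + 20*s^3 + 24*s^2 - 48*s - 64)
Step 2: collapse the loop (G1 forward, (G2+G3+G4) return), giving the overall T(s)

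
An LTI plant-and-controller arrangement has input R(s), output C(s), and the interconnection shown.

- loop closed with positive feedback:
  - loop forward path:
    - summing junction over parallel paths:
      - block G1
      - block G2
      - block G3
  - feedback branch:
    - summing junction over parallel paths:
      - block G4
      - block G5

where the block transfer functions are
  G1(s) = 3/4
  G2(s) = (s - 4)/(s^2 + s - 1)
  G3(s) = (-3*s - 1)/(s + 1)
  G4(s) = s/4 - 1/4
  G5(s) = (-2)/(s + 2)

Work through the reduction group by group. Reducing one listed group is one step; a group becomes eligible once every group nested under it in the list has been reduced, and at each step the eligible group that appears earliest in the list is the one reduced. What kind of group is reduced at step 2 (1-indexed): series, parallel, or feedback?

Step 1: parallel reduction of G1, G2, G3
Step 2: add G4, G5 (parallel)
Step 3: collapse the loop ((G1+G2+G3) forward, (G4+G5) return)
At step 2 the group reduced is parallel.

Answer: parallel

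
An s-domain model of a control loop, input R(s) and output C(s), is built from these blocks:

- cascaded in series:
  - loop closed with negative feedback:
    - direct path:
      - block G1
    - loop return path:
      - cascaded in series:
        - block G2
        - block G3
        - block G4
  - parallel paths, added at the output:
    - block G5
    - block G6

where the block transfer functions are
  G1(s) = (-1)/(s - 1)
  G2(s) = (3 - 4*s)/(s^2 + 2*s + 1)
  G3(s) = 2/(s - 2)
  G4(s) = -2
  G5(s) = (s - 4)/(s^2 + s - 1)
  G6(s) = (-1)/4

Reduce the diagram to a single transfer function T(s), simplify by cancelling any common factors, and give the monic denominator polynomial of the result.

Step 1 - reduce the series chain G2, G3, G4 = (16*s - 12)/(s^3 - 3*s - 2)
Step 2 - collapse the loop (G1 forward, (G2*G3*G4) return) = (-s^3 + 3*s + 2)/(s^4 - s^3 - 3*s^2 - 15*s + 14)
Step 3 - reduce the parallel group G5, G6 = (-s^2 + 3*s - 15)/(4*s^2 + 4*s - 4)
Step 4 - reduce the series chain [G1/(1+G1*(G2*G3*G4))], (G5+G6) = (s^5 - 3*s^4 + 12*s^3 + 7*s^2 - 39*s - 30)/(4*s^6 - 20*s^4 - 68*s^3 + 8*s^2 + 116*s - 56)
That last expression is T(s), already simplified. Scaling its denominator by 1/4 (the reciprocal of the leading coefficient) yields the monic denominator.

Hence the answer: s^6 - 5*s^4 - 17*s^3 + 2*s^2 + 29*s - 14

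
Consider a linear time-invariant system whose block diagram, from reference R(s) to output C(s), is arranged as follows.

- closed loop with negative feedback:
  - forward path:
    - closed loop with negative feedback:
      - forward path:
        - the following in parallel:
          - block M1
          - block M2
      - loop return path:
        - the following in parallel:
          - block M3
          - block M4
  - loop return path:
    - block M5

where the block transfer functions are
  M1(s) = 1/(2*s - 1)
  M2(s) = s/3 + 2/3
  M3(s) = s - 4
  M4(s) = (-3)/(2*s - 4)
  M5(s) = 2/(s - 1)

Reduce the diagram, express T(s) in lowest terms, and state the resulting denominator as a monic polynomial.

First reduce the diagram to T(s).

(1) sum the parallel branches M1, M2 -> (2*s^2 + 3*s + 1)/(6*s - 3)
(2) sum the parallel branches M3, M4 -> (2*s^2 - 12*s + 13)/(2*s - 4)
(3) collapse the loop ((M1+M2) forward, (M3+M4) return) -> (4*s^3 - 2*s^2 - 10*s - 4)/(4*s^4 - 18*s^3 + 4*s^2 - 3*s + 25)
(4) collapse the loop ([(M1+M2)/(1+(M1+M2)*(M3+M4))] forward, M5 return) -> (4*s^4 - 6*s^3 - 8*s^2 + 6*s + 4)/(4*s^5 - 22*s^4 + 30*s^3 - 11*s^2 + 8*s - 33)
Step 4 gives the fully reduced T(s), with no common factor left to cancel. The denominator's leading coefficient is 4, so divide each of its coefficients by 4 to get the monic form.

Answer: s^5 - 11*s^4/2 + 15*s^3/2 - 11*s^2/4 + 2*s - 33/4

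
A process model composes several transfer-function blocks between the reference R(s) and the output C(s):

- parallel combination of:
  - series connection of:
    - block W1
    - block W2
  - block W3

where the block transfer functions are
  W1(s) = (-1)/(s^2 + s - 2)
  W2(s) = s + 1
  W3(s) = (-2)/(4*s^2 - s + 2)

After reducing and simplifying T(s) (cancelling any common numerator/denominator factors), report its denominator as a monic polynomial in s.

Reducing step by step:

[1] cascade W1, W2 = (-s - 1)/(s^2 + s - 2)
[2] reduce the parallel group (W1*W2), W3 = (-4*s^3 - 5*s^2 - 3*s + 2)/(4*s^4 + 3*s^3 - 7*s^2 + 4*s - 4)
That last expression is T(s), already simplified. Scaling its denominator by 1/4 (the reciprocal of the leading coefficient) yields the monic denominator.

Answer: s^4 + 3*s^3/4 - 7*s^2/4 + s - 1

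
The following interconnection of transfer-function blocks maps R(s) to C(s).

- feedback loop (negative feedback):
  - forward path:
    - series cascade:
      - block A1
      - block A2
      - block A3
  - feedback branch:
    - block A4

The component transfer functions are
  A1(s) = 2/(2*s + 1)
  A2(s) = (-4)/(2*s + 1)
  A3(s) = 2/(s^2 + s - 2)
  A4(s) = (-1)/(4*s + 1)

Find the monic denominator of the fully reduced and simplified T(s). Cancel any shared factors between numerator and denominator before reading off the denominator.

1. multiply A1, A2, A3 (series): (-16)/(4*s^4 + 8*s^3 - 3*s^2 - 7*s - 2)
2. feedback reduction of (A1*A2*A3), A4: (-64*s - 16)/(16*s^5 + 36*s^4 - 4*s^3 - 31*s^2 - 15*s + 14)
No further cancellation is possible in the step-2 result, so that is T(s). Its denominator becomes monic after dividing by the leading coefficient 16.

Final answer: s^5 + 9*s^4/4 - s^3/4 - 31*s^2/16 - 15*s/16 + 7/8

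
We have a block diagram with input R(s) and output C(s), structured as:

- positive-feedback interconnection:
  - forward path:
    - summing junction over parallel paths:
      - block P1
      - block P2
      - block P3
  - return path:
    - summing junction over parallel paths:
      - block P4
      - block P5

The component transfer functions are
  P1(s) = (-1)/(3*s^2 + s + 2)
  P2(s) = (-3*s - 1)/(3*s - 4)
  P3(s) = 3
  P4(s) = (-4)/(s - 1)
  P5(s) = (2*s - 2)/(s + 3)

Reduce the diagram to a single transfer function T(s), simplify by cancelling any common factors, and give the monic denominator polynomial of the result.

1. combine P1, P2, P3 in parallel -> (18*s^3 - 33*s^2 - 4*s - 22)/(9*s^3 - 9*s^2 + 2*s - 8)
2. combine P4, P5 in parallel -> (2*s^2 - 8*s - 10)/(s^2 + 2*s - 3)
3. feedback reduction of (P1+P2+P3), (P4+P5) -> (-18*s^5 - 3*s^4 + 124*s^3 - 69*s^2 + 32*s - 66)/(27*s^5 - 219*s^4 + 119*s^3 + 295*s^2 + 238*s + 196)
Step 3 gives the fully reduced T(s), with no common factor left to cancel. The denominator's leading coefficient is 27, so divide each of its coefficients by 27 to get the monic form.

Answer: s^5 - 73*s^4/9 + 119*s^3/27 + 295*s^2/27 + 238*s/27 + 196/27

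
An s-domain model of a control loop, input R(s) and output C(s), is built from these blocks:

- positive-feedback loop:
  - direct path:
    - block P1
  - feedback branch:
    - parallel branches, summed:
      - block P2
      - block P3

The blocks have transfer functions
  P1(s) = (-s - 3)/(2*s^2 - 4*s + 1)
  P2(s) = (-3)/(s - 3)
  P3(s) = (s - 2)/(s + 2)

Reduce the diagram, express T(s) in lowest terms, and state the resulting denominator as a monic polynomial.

Step 1: reduce the parallel group P2, P3: (s^2 - 8*s)/(s^2 - s - 6)
Step 2: collapse the loop (P1 forward, (P2+P3) return): (-s^3 - 2*s^2 + 9*s + 18)/(2*s^4 - 5*s^3 - 12*s^2 - s - 6)
T(s) is the step-2 result (common factors already cancelled). Leading coefficient of the denominator: 2. Divide through by 2 for the monic polynomial.

Answer: s^4 - 5*s^3/2 - 6*s^2 - s/2 - 3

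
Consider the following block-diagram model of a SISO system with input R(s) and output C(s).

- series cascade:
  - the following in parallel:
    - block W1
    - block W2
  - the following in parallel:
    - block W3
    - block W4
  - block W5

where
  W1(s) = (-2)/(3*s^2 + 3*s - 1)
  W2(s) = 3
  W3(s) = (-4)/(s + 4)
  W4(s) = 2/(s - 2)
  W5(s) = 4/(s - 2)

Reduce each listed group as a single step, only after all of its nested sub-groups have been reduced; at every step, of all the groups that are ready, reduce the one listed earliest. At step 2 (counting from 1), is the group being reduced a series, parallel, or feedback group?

Step 1: sum the parallel branches W1, W2
Step 2: add W3, W4 (parallel)
Step 3: reduce the series chain (W1+W2), (W3+W4), W5
Step 2 collapses a parallel group.

Answer: parallel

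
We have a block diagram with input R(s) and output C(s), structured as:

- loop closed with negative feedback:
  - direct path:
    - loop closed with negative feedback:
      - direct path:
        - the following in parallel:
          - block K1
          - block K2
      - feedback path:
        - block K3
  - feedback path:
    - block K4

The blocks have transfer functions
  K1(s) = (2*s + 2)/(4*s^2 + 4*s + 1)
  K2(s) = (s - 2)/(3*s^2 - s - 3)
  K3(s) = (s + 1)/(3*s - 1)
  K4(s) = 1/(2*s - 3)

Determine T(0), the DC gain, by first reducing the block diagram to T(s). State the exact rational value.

[1] sum the parallel branches K1, K2: (10*s^3 - 15*s - 8)/(12*s^4 + 8*s^3 - 13*s^2 - 13*s - 3)
[2] collapse the loop ((K1+K2) forward, K3 return): (30*s^4 - 10*s^3 - 45*s^2 - 9*s + 8)/(36*s^5 + 22*s^4 - 37*s^3 - 41*s^2 - 19*s - 5)
[3] apply the feedback formula to [(K1+K2)/(1+(K1+K2)*K3)], K4: (60*s^5 - 110*s^4 - 60*s^3 + 117*s^2 + 43*s - 24)/(72*s^6 - 64*s^5 - 110*s^4 + 19*s^3 + 40*s^2 + 38*s + 23)
DC gain: substitute s = 0 into T(s) from step 3: T(0) = -24/23.

Answer: -24/23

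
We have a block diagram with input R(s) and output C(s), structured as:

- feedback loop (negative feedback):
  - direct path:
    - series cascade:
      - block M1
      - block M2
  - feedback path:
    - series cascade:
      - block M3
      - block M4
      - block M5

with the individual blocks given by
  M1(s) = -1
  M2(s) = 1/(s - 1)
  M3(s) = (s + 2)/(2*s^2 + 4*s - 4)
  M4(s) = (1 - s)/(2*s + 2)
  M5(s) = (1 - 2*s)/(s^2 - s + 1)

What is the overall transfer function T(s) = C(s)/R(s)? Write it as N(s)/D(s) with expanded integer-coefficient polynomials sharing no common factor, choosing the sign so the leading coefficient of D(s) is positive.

Step 1 - cascade M1, M2 gives (-1)/(s - 1)
Step 2 - cascade M3, M4, M5 gives (2*s^3 + s^2 - 5*s + 2)/(4*s^5 + 8*s^4 - 8*s^3 + 4*s^2 + 8*s - 8)
Step 3 - reduce the feedback loop with forward (M1*M2) and return (M3*M4*M5): this yields T(s), and no further normalization is needed

Hence the answer: (-4*s^5 - 8*s^4 + 8*s^3 - 4*s^2 - 8*s + 8)/(4*s^6 + 4*s^5 - 16*s^4 + 10*s^3 + 3*s^2 - 11*s + 6)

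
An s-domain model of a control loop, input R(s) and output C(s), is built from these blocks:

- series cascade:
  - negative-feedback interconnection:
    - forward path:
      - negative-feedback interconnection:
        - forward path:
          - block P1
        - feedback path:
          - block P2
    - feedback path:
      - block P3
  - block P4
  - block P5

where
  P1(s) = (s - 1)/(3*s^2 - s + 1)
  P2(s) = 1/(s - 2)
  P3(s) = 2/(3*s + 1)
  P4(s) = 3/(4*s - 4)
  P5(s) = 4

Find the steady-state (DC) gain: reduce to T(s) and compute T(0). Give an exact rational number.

(1) close the feedback loop around P1, P2 = (s^2 - 3*s + 2)/(3*s^3 - 7*s^2 + 4*s - 3)
(2) close the feedback loop around [P1/(1+P1*P2)], P3 = (3*s^3 - 8*s^2 + 3*s + 2)/(9*s^4 - 18*s^3 + 7*s^2 - 11*s + 1)
(3) reduce the series chain [[P1/(1+P1*P2)]/(1+[P1/(1+P1*P2)]*P3)], P4, P5 = (9*s^2 - 15*s - 6)/(9*s^4 - 18*s^3 + 7*s^2 - 11*s + 1)
Step 3 gives the overall T(s). Then T(0) = -6/1 = -6.

Hence the answer: -6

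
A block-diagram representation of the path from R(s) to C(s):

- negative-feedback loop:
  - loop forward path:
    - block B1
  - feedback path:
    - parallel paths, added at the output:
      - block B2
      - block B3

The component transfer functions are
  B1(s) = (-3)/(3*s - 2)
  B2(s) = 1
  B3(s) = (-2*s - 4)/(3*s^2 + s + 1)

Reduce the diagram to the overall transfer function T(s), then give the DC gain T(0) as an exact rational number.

Step 1. sum the parallel branches B2, B3 gives (3*s^2 - s - 3)/(3*s^2 + s + 1)
Step 2. apply the feedback formula to B1, (B2+B3) gives (-9*s^2 - 3*s - 3)/(9*s^3 - 12*s^2 + 4*s + 7)
That last expression is T(s); at s = 0 only the constant terms survive, so T(0) = -3/7.

Answer: -3/7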